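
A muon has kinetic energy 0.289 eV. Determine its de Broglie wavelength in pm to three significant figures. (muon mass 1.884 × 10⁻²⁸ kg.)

λ = 159 pm

KE = 0.289 eV = 4.630 × 10⁻²⁰ J.
p = √(2mKE) = √(2 × 1.884 × 10⁻²⁸ × 4.630 × 10⁻²⁰) = 4.177 × 10⁻²⁴ kg·m/s.
λ = h/p = 6.626 × 10⁻³⁴ / 4.177 × 10⁻²⁴ = 1.59 × 10⁻¹⁰ m = 159 pm.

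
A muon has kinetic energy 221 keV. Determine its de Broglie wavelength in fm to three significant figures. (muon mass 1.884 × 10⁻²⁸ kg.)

λ = 181 fm

KE = 221 keV = 3.540 × 10⁻¹⁴ J.
p = √(2mKE) = √(2 × 1.884 × 10⁻²⁸ × 3.540 × 10⁻¹⁴) = 3.652 × 10⁻²¹ kg·m/s.
λ = h/p = 6.626 × 10⁻³⁴ / 3.652 × 10⁻²¹ = 1.81 × 10⁻¹³ m = 181 fm.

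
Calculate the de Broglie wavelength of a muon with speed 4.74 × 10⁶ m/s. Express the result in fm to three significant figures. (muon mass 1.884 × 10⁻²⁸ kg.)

λ = 742 fm

p = mv = 1.884 × 10⁻²⁸ × 4.74 × 10⁶ = 8.930 × 10⁻²² kg·m/s.
λ = h/p = 6.626 × 10⁻³⁴ / 8.930 × 10⁻²² = 7.42 × 10⁻¹³ m = 742 fm.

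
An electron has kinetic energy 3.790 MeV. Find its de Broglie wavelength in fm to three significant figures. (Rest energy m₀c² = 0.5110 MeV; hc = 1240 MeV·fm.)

λ = 290 fm

Total energy E = KE + m₀c² = 3.790 + 0.5110 = 4.3010 MeV.
(pc)² = E² − (m₀c²)² = (4.3010)² − (0.5110)² = 18.24 MeV², so pc = 4.271 MeV.
λ = hc/(pc) = 1240 MeV·fm / 4.271 MeV = 290 fm.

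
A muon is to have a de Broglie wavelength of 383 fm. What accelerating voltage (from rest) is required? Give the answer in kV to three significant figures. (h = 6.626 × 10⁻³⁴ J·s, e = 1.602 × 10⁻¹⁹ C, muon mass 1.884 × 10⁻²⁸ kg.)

V = 49.6 kV

p = h/λ = 6.626 × 10⁻³⁴ / 3.830 × 10⁻¹³ = 1.730 × 10⁻²¹ kg·m/s.
KE = p²/(2m) = 7.943 × 10⁻¹⁵ J.
V = KE/e = 7.943 × 10⁻¹⁵ / (1.602 × 10⁻¹⁹) = 49.6 kV.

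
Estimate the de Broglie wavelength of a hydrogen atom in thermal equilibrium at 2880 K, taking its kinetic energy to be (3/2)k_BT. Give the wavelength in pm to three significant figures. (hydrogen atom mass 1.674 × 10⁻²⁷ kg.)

λ = 46.9 pm

KE = (3/2)k_BT = 1.5 × 1.381 × 10⁻²³ × 2880 = 5.966 × 10⁻²⁰ J.
p = √(2mKE) = √(2 × 1.674 × 10⁻²⁷ × 5.966 × 10⁻²⁰) = 1.413 × 10⁻²³ kg·m/s.
λ = h/p = 4.69 × 10⁻¹¹ m = 46.9 pm.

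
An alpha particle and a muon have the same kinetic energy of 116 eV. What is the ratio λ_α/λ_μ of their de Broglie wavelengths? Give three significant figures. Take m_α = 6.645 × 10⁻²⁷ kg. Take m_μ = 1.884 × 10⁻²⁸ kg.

At fixed KE, p = √(2mKE) so λ = h/p ∝ 1/√m.
λ_α/λ_μ = √(m_μ/m_α) = √(1.884 × 10⁻²⁸/6.645 × 10⁻²⁷) = √(0.02835) = 0.168.

λ_α/λ_μ = 0.168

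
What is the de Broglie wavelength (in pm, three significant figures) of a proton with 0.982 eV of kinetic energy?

λ = 28.9 pm

KE = 0.982 eV = 1.573 × 10⁻¹⁹ J.
p = √(2mKE) = √(2 × 1.673 × 10⁻²⁷ × 1.573 × 10⁻¹⁹) = 2.294 × 10⁻²³ kg·m/s.
λ = h/p = 6.626 × 10⁻³⁴ / 2.294 × 10⁻²³ = 2.89 × 10⁻¹¹ m = 28.9 pm.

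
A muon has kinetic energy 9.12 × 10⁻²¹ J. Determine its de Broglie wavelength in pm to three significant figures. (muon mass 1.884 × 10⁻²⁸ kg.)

λ = 357 pm

p = √(2mKE) = √(2 × 1.884 × 10⁻²⁸ × 9.120 × 10⁻²¹) = 1.854 × 10⁻²⁴ kg·m/s.
λ = h/p = 6.626 × 10⁻³⁴ / 1.854 × 10⁻²⁴ = 3.57 × 10⁻¹⁰ m = 357 pm.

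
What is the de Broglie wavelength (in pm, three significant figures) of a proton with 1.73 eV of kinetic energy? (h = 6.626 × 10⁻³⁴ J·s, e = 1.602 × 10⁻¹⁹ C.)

KE = 1.73 eV = 2.771 × 10⁻¹⁹ J.
p = √(2mKE) = √(2 × 1.673 × 10⁻²⁷ × 2.771 × 10⁻¹⁹) = 3.045 × 10⁻²³ kg·m/s.
λ = h/p = 6.626 × 10⁻³⁴ / 3.045 × 10⁻²³ = 2.18 × 10⁻¹¹ m = 21.8 pm.

λ = 21.8 pm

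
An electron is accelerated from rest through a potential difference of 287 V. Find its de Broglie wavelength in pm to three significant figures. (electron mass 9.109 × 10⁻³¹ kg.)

λ = 72.4 pm

KE = eV = 1.602 × 10⁻¹⁹ × 287.0 = 4.598 × 10⁻¹⁷ J.
p = √(2mKE) = √(2 × 9.109 × 10⁻³¹ × 4.598 × 10⁻¹⁷) = 9.152 × 10⁻²⁴ kg·m/s.
λ = h/p = 6.626 × 10⁻³⁴ / 9.152 × 10⁻²⁴ = 7.24 × 10⁻¹¹ m = 72.4 pm.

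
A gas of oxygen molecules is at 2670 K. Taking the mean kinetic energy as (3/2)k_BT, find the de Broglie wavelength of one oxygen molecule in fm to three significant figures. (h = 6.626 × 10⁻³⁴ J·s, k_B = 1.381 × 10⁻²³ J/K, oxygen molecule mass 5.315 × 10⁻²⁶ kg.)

KE = (3/2)k_BT = 1.5 × 1.381 × 10⁻²³ × 2670 = 5.531 × 10⁻²⁰ J.
p = √(2mKE) = √(2 × 5.315 × 10⁻²⁶ × 5.531 × 10⁻²⁰) = 7.668 × 10⁻²³ kg·m/s.
λ = h/p = 8.64 × 10⁻¹² m = 8640 fm.

λ = 8640 fm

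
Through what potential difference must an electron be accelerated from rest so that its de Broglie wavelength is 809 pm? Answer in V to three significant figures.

V = 2.30 V

p = h/λ = 6.626 × 10⁻³⁴ / 8.090 × 10⁻¹⁰ = 8.190 × 10⁻²⁵ kg·m/s.
KE = p²/(2m) = 3.682 × 10⁻¹⁹ J.
V = KE/e = 3.682 × 10⁻¹⁹ / (1.602 × 10⁻¹⁹) = 2.30 V.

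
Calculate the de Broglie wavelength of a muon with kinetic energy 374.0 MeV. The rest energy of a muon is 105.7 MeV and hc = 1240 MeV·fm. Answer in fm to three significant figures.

Total energy E = KE + m₀c² = 374.0 + 105.7 = 479.7 MeV.
(pc)² = E² − (m₀c²)² = (479.7)² − (105.7)² = 2.189 × 10⁵ MeV², so pc = 467.9 MeV.
λ = hc/(pc) = 1240 MeV·fm / 467.9 MeV = 2.65 fm.

λ = 2.65 fm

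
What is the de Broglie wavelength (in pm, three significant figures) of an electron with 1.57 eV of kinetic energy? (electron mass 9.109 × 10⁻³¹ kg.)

λ = 979 pm

KE = 1.57 eV = 2.515 × 10⁻¹⁹ J.
p = √(2mKE) = √(2 × 9.109 × 10⁻³¹ × 2.515 × 10⁻¹⁹) = 6.769 × 10⁻²⁵ kg·m/s.
λ = h/p = 6.626 × 10⁻³⁴ / 6.769 × 10⁻²⁵ = 9.79 × 10⁻¹⁰ m = 979 pm.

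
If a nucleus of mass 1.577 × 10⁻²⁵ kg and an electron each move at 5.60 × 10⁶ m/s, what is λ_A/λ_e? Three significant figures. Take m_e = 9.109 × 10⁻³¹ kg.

λ_A/λ_e = 5.78 × 10⁻⁶

At fixed v, p = mv so λ = h/(mv) ∝ 1/m.
λ_A/λ_e = m_e/m_A = 9.109 × 10⁻³¹/1.577 × 10⁻²⁵ = 5.78 × 10⁻⁶.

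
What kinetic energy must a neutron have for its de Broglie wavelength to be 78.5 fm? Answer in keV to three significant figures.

KE = 133 keV

p = h/λ = 6.626 × 10⁻³⁴ / 7.850 × 10⁻¹⁴ = 8.441 × 10⁻²¹ kg·m/s.
KE = p²/(2m) = (8.441 × 10⁻²¹)² / (2 × 1.675 × 10⁻²⁷) = 2.127 × 10⁻¹⁴ J = 133 keV.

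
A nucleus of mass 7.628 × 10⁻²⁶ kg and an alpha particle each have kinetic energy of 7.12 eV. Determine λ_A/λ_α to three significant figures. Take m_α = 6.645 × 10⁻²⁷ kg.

λ_A/λ_α = 0.295

At fixed KE, p = √(2mKE) so λ = h/p ∝ 1/√m.
λ_A/λ_α = √(m_α/m_A) = √(6.645 × 10⁻²⁷/7.628 × 10⁻²⁶) = √(0.08711) = 0.295.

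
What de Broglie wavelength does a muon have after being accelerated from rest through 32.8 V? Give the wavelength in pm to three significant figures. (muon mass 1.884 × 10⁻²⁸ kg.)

KE = eV = 1.602 × 10⁻¹⁹ × 32.80 = 5.255 × 10⁻¹⁸ J.
p = √(2mKE) = √(2 × 1.884 × 10⁻²⁸ × 5.255 × 10⁻¹⁸) = 4.450 × 10⁻²³ kg·m/s.
λ = h/p = 6.626 × 10⁻³⁴ / 4.450 × 10⁻²³ = 1.49 × 10⁻¹¹ m = 14.9 pm.

λ = 14.9 pm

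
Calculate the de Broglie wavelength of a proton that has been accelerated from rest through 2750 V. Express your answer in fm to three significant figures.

KE = eV = 1.602 × 10⁻¹⁹ × 2750 = 4.406 × 10⁻¹⁶ J.
p = √(2mKE) = √(2 × 1.673 × 10⁻²⁷ × 4.406 × 10⁻¹⁶) = 1.214 × 10⁻²¹ kg·m/s.
λ = h/p = 6.626 × 10⁻³⁴ / 1.214 × 10⁻²¹ = 5.46 × 10⁻¹³ m = 546 fm.

λ = 546 fm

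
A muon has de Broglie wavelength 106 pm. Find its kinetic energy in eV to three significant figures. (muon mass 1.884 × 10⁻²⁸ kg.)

KE = 0.647 eV

p = h/λ = 6.626 × 10⁻³⁴ / 1.060 × 10⁻¹⁰ = 6.251 × 10⁻²⁴ kg·m/s.
KE = p²/(2m) = (6.251 × 10⁻²⁴)² / (2 × 1.884 × 10⁻²⁸) = 1.037 × 10⁻¹⁹ J = 0.647 eV.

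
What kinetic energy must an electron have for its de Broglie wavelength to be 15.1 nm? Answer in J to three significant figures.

p = h/λ = 6.626 × 10⁻³⁴ / 1.510 × 10⁻⁸ = 4.388 × 10⁻²⁶ kg·m/s.
KE = p²/(2m) = (4.388 × 10⁻²⁶)² / (2 × 9.109 × 10⁻³¹) = 1.057 × 10⁻²¹ J = 1.06 × 10⁻²¹ J.

KE = 1.06 × 10⁻²¹ J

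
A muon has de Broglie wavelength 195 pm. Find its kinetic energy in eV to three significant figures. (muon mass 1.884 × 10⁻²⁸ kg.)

p = h/λ = 6.626 × 10⁻³⁴ / 1.950 × 10⁻¹⁰ = 3.398 × 10⁻²⁴ kg·m/s.
KE = p²/(2m) = (3.398 × 10⁻²⁴)² / (2 × 1.884 × 10⁻²⁸) = 3.064 × 10⁻²⁰ J = 0.191 eV.

KE = 0.191 eV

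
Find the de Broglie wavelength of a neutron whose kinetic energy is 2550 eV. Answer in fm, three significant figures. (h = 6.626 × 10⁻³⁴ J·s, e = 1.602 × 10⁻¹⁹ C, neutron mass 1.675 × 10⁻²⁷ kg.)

λ = 566 fm

KE = 2550 eV = 4.085 × 10⁻¹⁶ J.
p = √(2mKE) = √(2 × 1.675 × 10⁻²⁷ × 4.085 × 10⁻¹⁶) = 1.170 × 10⁻²¹ kg·m/s.
λ = h/p = 6.626 × 10⁻³⁴ / 1.170 × 10⁻²¹ = 5.66 × 10⁻¹³ m = 566 fm.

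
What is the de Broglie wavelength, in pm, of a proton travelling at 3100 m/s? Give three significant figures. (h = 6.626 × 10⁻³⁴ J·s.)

λ = 128 pm

p = mv = 1.673 × 10⁻²⁷ × 3100 = 5.186 × 10⁻²⁴ kg·m/s.
λ = h/p = 6.626 × 10⁻³⁴ / 5.186 × 10⁻²⁴ = 1.28 × 10⁻¹⁰ m = 128 pm.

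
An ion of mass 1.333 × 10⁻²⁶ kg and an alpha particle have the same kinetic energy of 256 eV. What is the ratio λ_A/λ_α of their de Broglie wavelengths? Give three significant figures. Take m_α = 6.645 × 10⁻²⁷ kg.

At fixed KE, p = √(2mKE) so λ = h/p ∝ 1/√m.
λ_A/λ_α = √(m_α/m_A) = √(6.645 × 10⁻²⁷/1.333 × 10⁻²⁶) = √(0.4985) = 0.706.

λ_A/λ_α = 0.706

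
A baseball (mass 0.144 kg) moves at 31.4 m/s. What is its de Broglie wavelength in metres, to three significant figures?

λ = 1.47 × 10⁻³⁴ m

p = mv = 0.144 × 31.4 = 4.522 kg·m/s.
λ = h/p = 6.626 × 10⁻³⁴ / 4.522 = 1.47 × 10⁻³⁴ m.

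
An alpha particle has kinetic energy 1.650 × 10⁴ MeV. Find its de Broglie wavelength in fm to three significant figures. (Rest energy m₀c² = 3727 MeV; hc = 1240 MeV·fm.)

Total energy E = KE + m₀c² = 1.650 × 10⁴ + 3727 = 20227 MeV.
(pc)² = E² − (m₀c²)² = (20227)² − (3727)² = 3.952 × 10⁸ MeV², so pc = 1.988 × 10⁴ MeV.
λ = hc/(pc) = 1240 MeV·fm / 1.988 × 10⁴ MeV = 0.0624 fm.

λ = 0.0624 fm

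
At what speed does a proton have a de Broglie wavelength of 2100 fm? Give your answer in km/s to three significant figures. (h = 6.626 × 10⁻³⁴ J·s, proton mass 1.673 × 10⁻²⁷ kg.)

v = 189 km/s

p = h/λ = 6.626 × 10⁻³⁴ / 2.100 × 10⁻¹² = 3.155 × 10⁻²² kg·m/s.
v = p/m = 3.155 × 10⁻²² / 1.673 × 10⁻²⁷ = 1.89 × 10⁵ m/s = 189 km/s.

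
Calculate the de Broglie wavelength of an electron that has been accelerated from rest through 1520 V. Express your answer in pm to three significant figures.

λ = 31.5 pm

KE = eV = 1.602 × 10⁻¹⁹ × 1520 = 2.435 × 10⁻¹⁶ J.
p = √(2mKE) = √(2 × 9.109 × 10⁻³¹ × 2.435 × 10⁻¹⁶) = 2.106 × 10⁻²³ kg·m/s.
λ = h/p = 6.626 × 10⁻³⁴ / 2.106 × 10⁻²³ = 3.15 × 10⁻¹¹ m = 31.5 pm.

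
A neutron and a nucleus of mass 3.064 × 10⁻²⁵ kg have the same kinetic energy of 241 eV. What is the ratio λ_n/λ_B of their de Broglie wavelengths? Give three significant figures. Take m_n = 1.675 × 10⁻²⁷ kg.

λ_n/λ_B = 13.5

At fixed KE, p = √(2mKE) so λ = h/p ∝ 1/√m.
λ_n/λ_B = √(m_B/m_n) = √(3.064 × 10⁻²⁵/1.675 × 10⁻²⁷) = √(182.9) = 13.5.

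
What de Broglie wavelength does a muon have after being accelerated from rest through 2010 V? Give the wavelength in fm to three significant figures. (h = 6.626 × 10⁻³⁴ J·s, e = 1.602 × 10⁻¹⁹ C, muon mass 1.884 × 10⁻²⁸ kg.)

KE = eV = 1.602 × 10⁻¹⁹ × 2010 = 3.220 × 10⁻¹⁶ J.
p = √(2mKE) = √(2 × 1.884 × 10⁻²⁸ × 3.220 × 10⁻¹⁶) = 3.483 × 10⁻²² kg·m/s.
λ = h/p = 6.626 × 10⁻³⁴ / 3.483 × 10⁻²² = 1.90 × 10⁻¹² m = 1900 fm.

λ = 1900 fm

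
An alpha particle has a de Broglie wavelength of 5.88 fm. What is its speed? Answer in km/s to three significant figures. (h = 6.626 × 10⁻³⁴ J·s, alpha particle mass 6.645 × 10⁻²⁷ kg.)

v = 1.70 × 10⁴ km/s

p = h/λ = 6.626 × 10⁻³⁴ / 5.880 × 10⁻¹⁵ = 1.127 × 10⁻¹⁹ kg·m/s.
v = p/m = 1.127 × 10⁻¹⁹ / 6.645 × 10⁻²⁷ = 1.70 × 10⁷ m/s = 1.70 × 10⁴ km/s.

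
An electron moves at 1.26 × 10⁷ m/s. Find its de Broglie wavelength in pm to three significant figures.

λ = 57.7 pm

p = mv = 9.109 × 10⁻³¹ × 1.26 × 10⁷ = 1.148 × 10⁻²³ kg·m/s.
λ = h/p = 6.626 × 10⁻³⁴ / 1.148 × 10⁻²³ = 5.77 × 10⁻¹¹ m = 57.7 pm.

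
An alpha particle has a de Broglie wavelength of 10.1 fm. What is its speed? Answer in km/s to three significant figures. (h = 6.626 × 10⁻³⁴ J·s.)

p = h/λ = 6.626 × 10⁻³⁴ / 1.010 × 10⁻¹⁴ = 6.560 × 10⁻²⁰ kg·m/s.
v = p/m = 6.560 × 10⁻²⁰ / 6.645 × 10⁻²⁷ = 9.87 × 10⁶ m/s = 9870 km/s.

v = 9870 km/s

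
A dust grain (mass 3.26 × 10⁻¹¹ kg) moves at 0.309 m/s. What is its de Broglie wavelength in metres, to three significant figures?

p = mv = 3.26 × 10⁻¹¹ × 0.309 = 1.007 × 10⁻¹¹ kg·m/s.
λ = h/p = 6.626 × 10⁻³⁴ / 1.007 × 10⁻¹¹ = 6.58 × 10⁻²³ m.

λ = 6.58 × 10⁻²³ m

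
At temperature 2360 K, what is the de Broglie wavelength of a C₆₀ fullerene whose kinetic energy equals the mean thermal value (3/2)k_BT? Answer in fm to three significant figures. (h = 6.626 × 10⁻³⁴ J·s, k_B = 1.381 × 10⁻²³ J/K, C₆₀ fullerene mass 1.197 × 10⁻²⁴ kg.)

λ = 1940 fm

KE = (3/2)k_BT = 1.5 × 1.381 × 10⁻²³ × 2360 = 4.889 × 10⁻²⁰ J.
p = √(2mKE) = √(2 × 1.197 × 10⁻²⁴ × 4.889 × 10⁻²⁰) = 3.421 × 10⁻²² kg·m/s.
λ = h/p = 1.94 × 10⁻¹² m = 1940 fm.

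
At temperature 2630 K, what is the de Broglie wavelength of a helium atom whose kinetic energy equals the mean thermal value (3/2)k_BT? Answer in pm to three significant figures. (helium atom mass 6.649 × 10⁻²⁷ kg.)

KE = (3/2)k_BT = 1.5 × 1.381 × 10⁻²³ × 2630 = 5.448 × 10⁻²⁰ J.
p = √(2mKE) = √(2 × 6.649 × 10⁻²⁷ × 5.448 × 10⁻²⁰) = 2.692 × 10⁻²³ kg·m/s.
λ = h/p = 2.46 × 10⁻¹¹ m = 24.6 pm.

λ = 24.6 pm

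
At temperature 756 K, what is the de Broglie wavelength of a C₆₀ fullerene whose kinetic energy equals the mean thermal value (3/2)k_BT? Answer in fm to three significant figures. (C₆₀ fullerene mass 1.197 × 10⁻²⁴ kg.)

KE = (3/2)k_BT = 1.5 × 1.381 × 10⁻²³ × 756 = 1.566 × 10⁻²⁰ J.
p = √(2mKE) = √(2 × 1.197 × 10⁻²⁴ × 1.566 × 10⁻²⁰) = 1.936 × 10⁻²² kg·m/s.
λ = h/p = 3.42 × 10⁻¹² m = 3420 fm.

λ = 3420 fm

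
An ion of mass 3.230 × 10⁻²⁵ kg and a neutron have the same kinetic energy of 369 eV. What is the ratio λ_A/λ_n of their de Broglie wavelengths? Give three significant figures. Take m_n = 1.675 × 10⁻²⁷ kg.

λ_A/λ_n = 0.0720

At fixed KE, p = √(2mKE) so λ = h/p ∝ 1/√m.
λ_A/λ_n = √(m_n/m_A) = √(1.675 × 10⁻²⁷/3.230 × 10⁻²⁵) = √(5.186 × 10⁻³) = 0.0720.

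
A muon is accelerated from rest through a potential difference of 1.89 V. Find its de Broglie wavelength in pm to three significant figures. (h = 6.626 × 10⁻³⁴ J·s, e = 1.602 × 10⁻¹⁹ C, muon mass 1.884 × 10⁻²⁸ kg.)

KE = eV = 1.602 × 10⁻¹⁹ × 1.890 = 3.028 × 10⁻¹⁹ J.
p = √(2mKE) = √(2 × 1.884 × 10⁻²⁸ × 3.028 × 10⁻¹⁹) = 1.068 × 10⁻²³ kg·m/s.
λ = h/p = 6.626 × 10⁻³⁴ / 1.068 × 10⁻²³ = 6.20 × 10⁻¹¹ m = 62.0 pm.

λ = 62.0 pm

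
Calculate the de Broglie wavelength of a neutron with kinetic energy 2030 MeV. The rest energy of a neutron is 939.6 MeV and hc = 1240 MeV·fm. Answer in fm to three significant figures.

λ = 0.440 fm

Total energy E = KE + m₀c² = 2030 + 939.6 = 2969.6 MeV.
(pc)² = E² − (m₀c²)² = (2969.6)² − (939.6)² = 7.936 × 10⁶ MeV², so pc = 2817 MeV.
λ = hc/(pc) = 1240 MeV·fm / 2817 MeV = 0.440 fm.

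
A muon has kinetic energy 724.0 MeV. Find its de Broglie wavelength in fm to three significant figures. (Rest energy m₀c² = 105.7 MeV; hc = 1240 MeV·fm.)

λ = 1.51 fm

Total energy E = KE + m₀c² = 724.0 + 105.7 = 829.7 MeV.
(pc)² = E² − (m₀c²)² = (829.7)² − (105.7)² = 6.772 × 10⁵ MeV², so pc = 822.9 MeV.
λ = hc/(pc) = 1240 MeV·fm / 822.9 MeV = 1.51 fm.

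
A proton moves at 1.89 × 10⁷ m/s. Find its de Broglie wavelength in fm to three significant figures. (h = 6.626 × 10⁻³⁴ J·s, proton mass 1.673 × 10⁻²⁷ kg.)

λ = 21.0 fm

p = mv = 1.673 × 10⁻²⁷ × 1.89 × 10⁷ = 3.162 × 10⁻²⁰ kg·m/s.
λ = h/p = 6.626 × 10⁻³⁴ / 3.162 × 10⁻²⁰ = 2.10 × 10⁻¹⁴ m = 21.0 fm.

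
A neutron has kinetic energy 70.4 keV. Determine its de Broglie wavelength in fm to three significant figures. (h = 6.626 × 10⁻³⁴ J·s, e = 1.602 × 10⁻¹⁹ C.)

λ = 108 fm

KE = 70.4 keV = 1.128 × 10⁻¹⁴ J.
p = √(2mKE) = √(2 × 1.675 × 10⁻²⁷ × 1.128 × 10⁻¹⁴) = 6.147 × 10⁻²¹ kg·m/s.
λ = h/p = 6.626 × 10⁻³⁴ / 6.147 × 10⁻²¹ = 1.08 × 10⁻¹³ m = 108 fm.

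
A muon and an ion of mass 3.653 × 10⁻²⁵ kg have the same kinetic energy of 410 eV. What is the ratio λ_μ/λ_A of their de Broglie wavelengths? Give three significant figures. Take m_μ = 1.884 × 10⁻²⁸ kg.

At fixed KE, p = √(2mKE) so λ = h/p ∝ 1/√m.
λ_μ/λ_A = √(m_A/m_μ) = √(3.653 × 10⁻²⁵/1.884 × 10⁻²⁸) = √(1939) = 44.0.

λ_μ/λ_A = 44.0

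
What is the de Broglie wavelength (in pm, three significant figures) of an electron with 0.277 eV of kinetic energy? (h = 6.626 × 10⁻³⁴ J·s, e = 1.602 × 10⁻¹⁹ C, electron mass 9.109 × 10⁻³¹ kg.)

KE = 0.277 eV = 4.438 × 10⁻²⁰ J.
p = √(2mKE) = √(2 × 9.109 × 10⁻³¹ × 4.438 × 10⁻²⁰) = 2.843 × 10⁻²⁵ kg·m/s.
λ = h/p = 6.626 × 10⁻³⁴ / 2.843 × 10⁻²⁵ = 2.33 × 10⁻⁹ m = 2330 pm.

λ = 2330 pm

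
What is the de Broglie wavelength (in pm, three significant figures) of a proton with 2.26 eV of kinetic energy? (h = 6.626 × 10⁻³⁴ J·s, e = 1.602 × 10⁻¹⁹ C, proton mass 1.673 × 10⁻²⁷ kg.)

KE = 2.26 eV = 3.621 × 10⁻¹⁹ J.
p = √(2mKE) = √(2 × 1.673 × 10⁻²⁷ × 3.621 × 10⁻¹⁹) = 3.481 × 10⁻²³ kg·m/s.
λ = h/p = 6.626 × 10⁻³⁴ / 3.481 × 10⁻²³ = 1.90 × 10⁻¹¹ m = 19.0 pm.

λ = 19.0 pm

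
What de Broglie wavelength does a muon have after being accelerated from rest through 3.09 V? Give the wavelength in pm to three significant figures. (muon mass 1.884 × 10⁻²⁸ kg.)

KE = eV = 1.602 × 10⁻¹⁹ × 3.090 = 4.950 × 10⁻¹⁹ J.
p = √(2mKE) = √(2 × 1.884 × 10⁻²⁸ × 4.950 × 10⁻¹⁹) = 1.366 × 10⁻²³ kg·m/s.
λ = h/p = 6.626 × 10⁻³⁴ / 1.366 × 10⁻²³ = 4.85 × 10⁻¹¹ m = 48.5 pm.

λ = 48.5 pm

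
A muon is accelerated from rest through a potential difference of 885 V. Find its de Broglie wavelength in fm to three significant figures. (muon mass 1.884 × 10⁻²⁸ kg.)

KE = eV = 1.602 × 10⁻¹⁹ × 885.0 = 1.418 × 10⁻¹⁶ J.
p = √(2mKE) = √(2 × 1.884 × 10⁻²⁸ × 1.418 × 10⁻¹⁶) = 2.311 × 10⁻²² kg·m/s.
λ = h/p = 6.626 × 10⁻³⁴ / 2.311 × 10⁻²² = 2.87 × 10⁻¹² m = 2870 fm.

λ = 2870 fm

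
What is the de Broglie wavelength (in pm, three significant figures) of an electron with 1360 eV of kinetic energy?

KE = 1360 eV = 2.179 × 10⁻¹⁶ J.
p = √(2mKE) = √(2 × 9.109 × 10⁻³¹ × 2.179 × 10⁻¹⁶) = 1.992 × 10⁻²³ kg·m/s.
λ = h/p = 6.626 × 10⁻³⁴ / 1.992 × 10⁻²³ = 3.33 × 10⁻¹¹ m = 33.3 pm.

λ = 33.3 pm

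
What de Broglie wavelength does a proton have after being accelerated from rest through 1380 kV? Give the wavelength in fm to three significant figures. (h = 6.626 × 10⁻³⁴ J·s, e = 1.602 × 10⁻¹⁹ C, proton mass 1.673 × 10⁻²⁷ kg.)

λ = 24.4 fm

KE = eV = 1.602 × 10⁻¹⁹ × 1.380 × 10⁶ = 2.211 × 10⁻¹³ J.
p = √(2mKE) = √(2 × 1.673 × 10⁻²⁷ × 2.211 × 10⁻¹³) = 2.720 × 10⁻²⁰ kg·m/s.
λ = h/p = 6.626 × 10⁻³⁴ / 2.720 × 10⁻²⁰ = 2.44 × 10⁻¹⁴ m = 24.4 fm.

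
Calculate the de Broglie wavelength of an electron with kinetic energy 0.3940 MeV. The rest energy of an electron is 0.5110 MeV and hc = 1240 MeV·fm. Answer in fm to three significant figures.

Total energy E = KE + m₀c² = 0.3940 + 0.5110 = 0.9050 MeV.
(pc)² = E² − (m₀c²)² = (0.9050)² − (0.5110)² = 0.5579 MeV², so pc = 0.7469 MeV.
λ = hc/(pc) = 1240 MeV·fm / 0.7469 MeV = 1660 fm.

λ = 1660 fm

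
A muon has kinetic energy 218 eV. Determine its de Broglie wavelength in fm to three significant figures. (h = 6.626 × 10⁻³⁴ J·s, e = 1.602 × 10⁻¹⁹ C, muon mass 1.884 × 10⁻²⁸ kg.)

λ = 5780 fm

KE = 218 eV = 3.492 × 10⁻¹⁷ J.
p = √(2mKE) = √(2 × 1.884 × 10⁻²⁸ × 3.492 × 10⁻¹⁷) = 1.147 × 10⁻²² kg·m/s.
λ = h/p = 6.626 × 10⁻³⁴ / 1.147 × 10⁻²² = 5.78 × 10⁻¹² m = 5780 fm.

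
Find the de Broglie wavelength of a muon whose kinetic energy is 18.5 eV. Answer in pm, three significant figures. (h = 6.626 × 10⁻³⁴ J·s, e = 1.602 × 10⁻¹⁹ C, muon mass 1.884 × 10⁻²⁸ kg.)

KE = 18.5 eV = 2.964 × 10⁻¹⁸ J.
p = √(2mKE) = √(2 × 1.884 × 10⁻²⁸ × 2.964 × 10⁻¹⁸) = 3.342 × 10⁻²³ kg·m/s.
λ = h/p = 6.626 × 10⁻³⁴ / 3.342 × 10⁻²³ = 1.98 × 10⁻¹¹ m = 19.8 pm.

λ = 19.8 pm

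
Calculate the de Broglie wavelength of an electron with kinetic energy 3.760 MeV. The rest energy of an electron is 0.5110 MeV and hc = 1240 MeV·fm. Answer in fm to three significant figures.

Total energy E = KE + m₀c² = 3.760 + 0.5110 = 4.2710 MeV.
(pc)² = E² − (m₀c²)² = (4.2710)² − (0.5110)² = 17.98 MeV², so pc = 4.240 MeV.
λ = hc/(pc) = 1240 MeV·fm / 4.240 MeV = 292 fm.

λ = 292 fm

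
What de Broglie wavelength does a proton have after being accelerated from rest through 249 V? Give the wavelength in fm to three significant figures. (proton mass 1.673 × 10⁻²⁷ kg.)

λ = 1810 fm

KE = eV = 1.602 × 10⁻¹⁹ × 249.0 = 3.989 × 10⁻¹⁷ J.
p = √(2mKE) = √(2 × 1.673 × 10⁻²⁷ × 3.989 × 10⁻¹⁷) = 3.653 × 10⁻²² kg·m/s.
λ = h/p = 6.626 × 10⁻³⁴ / 3.653 × 10⁻²² = 1.81 × 10⁻¹² m = 1810 fm.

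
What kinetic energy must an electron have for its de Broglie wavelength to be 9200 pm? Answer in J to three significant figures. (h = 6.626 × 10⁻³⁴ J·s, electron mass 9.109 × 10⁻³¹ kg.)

p = h/λ = 6.626 × 10⁻³⁴ / 9.200 × 10⁻⁹ = 7.202 × 10⁻²⁶ kg·m/s.
KE = p²/(2m) = (7.202 × 10⁻²⁶)² / (2 × 9.109 × 10⁻³¹) = 2.847 × 10⁻²¹ J = 2.85 × 10⁻²¹ J.

KE = 2.85 × 10⁻²¹ J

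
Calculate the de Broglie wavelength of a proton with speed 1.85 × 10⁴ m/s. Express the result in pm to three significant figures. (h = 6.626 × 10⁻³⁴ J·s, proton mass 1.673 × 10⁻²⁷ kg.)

p = mv = 1.673 × 10⁻²⁷ × 1.85 × 10⁴ = 3.095 × 10⁻²³ kg·m/s.
λ = h/p = 6.626 × 10⁻³⁴ / 3.095 × 10⁻²³ = 2.14 × 10⁻¹¹ m = 21.4 pm.

λ = 21.4 pm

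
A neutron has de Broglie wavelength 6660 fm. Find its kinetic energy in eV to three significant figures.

p = h/λ = 6.626 × 10⁻³⁴ / 6.660 × 10⁻¹² = 9.949 × 10⁻²³ kg·m/s.
KE = p²/(2m) = (9.949 × 10⁻²³)² / (2 × 1.675 × 10⁻²⁷) = 2.955 × 10⁻¹⁸ J = 18.4 eV.

KE = 18.4 eV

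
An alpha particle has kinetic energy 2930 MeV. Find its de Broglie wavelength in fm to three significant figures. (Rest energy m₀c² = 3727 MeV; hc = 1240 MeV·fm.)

λ = 0.225 fm

Total energy E = KE + m₀c² = 2930 + 3727 = 6657 MeV.
(pc)² = E² − (m₀c²)² = (6657)² − (3727)² = 3.043 × 10⁷ MeV², so pc = 5516 MeV.
λ = hc/(pc) = 1240 MeV·fm / 5516 MeV = 0.225 fm.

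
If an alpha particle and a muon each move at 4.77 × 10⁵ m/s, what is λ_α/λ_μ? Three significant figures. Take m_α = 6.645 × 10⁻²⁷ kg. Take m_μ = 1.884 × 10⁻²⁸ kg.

λ_α/λ_μ = 0.0284

At fixed v, p = mv so λ = h/(mv) ∝ 1/m.
λ_α/λ_μ = m_μ/m_α = 1.884 × 10⁻²⁸/6.645 × 10⁻²⁷ = 0.0284.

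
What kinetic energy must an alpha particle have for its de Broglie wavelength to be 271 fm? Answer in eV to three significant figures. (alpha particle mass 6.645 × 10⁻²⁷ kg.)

p = h/λ = 6.626 × 10⁻³⁴ / 2.710 × 10⁻¹³ = 2.445 × 10⁻²¹ kg·m/s.
KE = p²/(2m) = (2.445 × 10⁻²¹)² / (2 × 6.645 × 10⁻²⁷) = 4.498 × 10⁻¹⁶ J = 2810 eV.

KE = 2810 eV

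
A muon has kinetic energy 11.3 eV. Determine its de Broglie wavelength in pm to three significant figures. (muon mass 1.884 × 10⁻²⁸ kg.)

KE = 11.3 eV = 1.810 × 10⁻¹⁸ J.
p = √(2mKE) = √(2 × 1.884 × 10⁻²⁸ × 1.810 × 10⁻¹⁸) = 2.612 × 10⁻²³ kg·m/s.
λ = h/p = 6.626 × 10⁻³⁴ / 2.612 × 10⁻²³ = 2.54 × 10⁻¹¹ m = 25.4 pm.

λ = 25.4 pm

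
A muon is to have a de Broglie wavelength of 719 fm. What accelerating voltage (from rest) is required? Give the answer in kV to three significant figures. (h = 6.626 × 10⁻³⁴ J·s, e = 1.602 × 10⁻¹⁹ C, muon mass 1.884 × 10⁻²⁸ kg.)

V = 14.1 kV

p = h/λ = 6.626 × 10⁻³⁴ / 7.190 × 10⁻¹³ = 9.216 × 10⁻²² kg·m/s.
KE = p²/(2m) = 2.254 × 10⁻¹⁵ J.
V = KE/e = 2.254 × 10⁻¹⁵ / (1.602 × 10⁻¹⁹) = 14.1 kV.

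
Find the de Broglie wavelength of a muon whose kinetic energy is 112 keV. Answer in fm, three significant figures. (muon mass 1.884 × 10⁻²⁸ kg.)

λ = 255 fm

KE = 112 keV = 1.794 × 10⁻¹⁴ J.
p = √(2mKE) = √(2 × 1.884 × 10⁻²⁸ × 1.794 × 10⁻¹⁴) = 2.600 × 10⁻²¹ kg·m/s.
λ = h/p = 6.626 × 10⁻³⁴ / 2.600 × 10⁻²¹ = 2.55 × 10⁻¹³ m = 255 fm.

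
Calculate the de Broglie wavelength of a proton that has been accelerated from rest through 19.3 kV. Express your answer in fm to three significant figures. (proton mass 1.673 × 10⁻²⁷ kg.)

λ = 206 fm

KE = eV = 1.602 × 10⁻¹⁹ × 1.930 × 10⁴ = 3.092 × 10⁻¹⁵ J.
p = √(2mKE) = √(2 × 1.673 × 10⁻²⁷ × 3.092 × 10⁻¹⁵) = 3.216 × 10⁻²¹ kg·m/s.
λ = h/p = 6.626 × 10⁻³⁴ / 3.216 × 10⁻²¹ = 2.06 × 10⁻¹³ m = 206 fm.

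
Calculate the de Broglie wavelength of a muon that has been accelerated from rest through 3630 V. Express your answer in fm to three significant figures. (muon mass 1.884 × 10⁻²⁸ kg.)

λ = 1420 fm

KE = eV = 1.602 × 10⁻¹⁹ × 3630 = 5.815 × 10⁻¹⁶ J.
p = √(2mKE) = √(2 × 1.884 × 10⁻²⁸ × 5.815 × 10⁻¹⁶) = 4.681 × 10⁻²² kg·m/s.
λ = h/p = 6.626 × 10⁻³⁴ / 4.681 × 10⁻²² = 1.42 × 10⁻¹² m = 1420 fm.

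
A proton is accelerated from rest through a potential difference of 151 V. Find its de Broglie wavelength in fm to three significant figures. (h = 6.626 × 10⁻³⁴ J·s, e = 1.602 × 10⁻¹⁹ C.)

λ = 2330 fm

KE = eV = 1.602 × 10⁻¹⁹ × 151.0 = 2.419 × 10⁻¹⁷ J.
p = √(2mKE) = √(2 × 1.673 × 10⁻²⁷ × 2.419 × 10⁻¹⁷) = 2.845 × 10⁻²² kg·m/s.
λ = h/p = 6.626 × 10⁻³⁴ / 2.845 × 10⁻²² = 2.33 × 10⁻¹² m = 2330 fm.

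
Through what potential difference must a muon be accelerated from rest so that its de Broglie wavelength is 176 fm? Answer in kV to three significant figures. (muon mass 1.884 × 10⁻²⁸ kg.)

p = h/λ = 6.626 × 10⁻³⁴ / 1.760 × 10⁻¹³ = 3.765 × 10⁻²¹ kg·m/s.
KE = p²/(2m) = 3.762 × 10⁻¹⁴ J.
V = KE/e = 3.762 × 10⁻¹⁴ / (1.602 × 10⁻¹⁹) = 235 kV.

V = 235 kV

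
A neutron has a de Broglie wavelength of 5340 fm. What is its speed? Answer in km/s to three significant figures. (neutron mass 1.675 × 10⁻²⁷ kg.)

p = h/λ = 6.626 × 10⁻³⁴ / 5.340 × 10⁻¹² = 1.241 × 10⁻²² kg·m/s.
v = p/m = 1.241 × 10⁻²² / 1.675 × 10⁻²⁷ = 7.41 × 10⁴ m/s = 74.1 km/s.

v = 74.1 km/s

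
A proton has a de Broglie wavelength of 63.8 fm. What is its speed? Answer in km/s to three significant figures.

v = 6210 km/s

p = h/λ = 6.626 × 10⁻³⁴ / 6.380 × 10⁻¹⁴ = 1.039 × 10⁻²⁰ kg·m/s.
v = p/m = 1.039 × 10⁻²⁰ / 1.673 × 10⁻²⁷ = 6.21 × 10⁶ m/s = 6210 km/s.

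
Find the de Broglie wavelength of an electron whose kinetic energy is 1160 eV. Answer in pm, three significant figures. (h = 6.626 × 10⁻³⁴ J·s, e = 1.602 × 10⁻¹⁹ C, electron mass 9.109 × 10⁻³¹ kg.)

λ = 36.0 pm

KE = 1160 eV = 1.858 × 10⁻¹⁶ J.
p = √(2mKE) = √(2 × 9.109 × 10⁻³¹ × 1.858 × 10⁻¹⁶) = 1.840 × 10⁻²³ kg·m/s.
λ = h/p = 6.626 × 10⁻³⁴ / 1.840 × 10⁻²³ = 3.60 × 10⁻¹¹ m = 36.0 pm.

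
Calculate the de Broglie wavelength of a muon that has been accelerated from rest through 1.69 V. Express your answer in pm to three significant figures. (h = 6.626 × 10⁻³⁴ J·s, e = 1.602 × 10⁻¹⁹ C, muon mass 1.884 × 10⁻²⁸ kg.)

λ = 65.6 pm

KE = eV = 1.602 × 10⁻¹⁹ × 1.690 = 2.707 × 10⁻¹⁹ J.
p = √(2mKE) = √(2 × 1.884 × 10⁻²⁸ × 2.707 × 10⁻¹⁹) = 1.010 × 10⁻²³ kg·m/s.
λ = h/p = 6.626 × 10⁻³⁴ / 1.010 × 10⁻²³ = 6.56 × 10⁻¹¹ m = 65.6 pm.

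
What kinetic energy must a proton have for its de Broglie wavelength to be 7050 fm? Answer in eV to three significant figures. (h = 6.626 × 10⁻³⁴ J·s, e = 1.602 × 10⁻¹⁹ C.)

p = h/λ = 6.626 × 10⁻³⁴ / 7.050 × 10⁻¹² = 9.399 × 10⁻²³ kg·m/s.
KE = p²/(2m) = (9.399 × 10⁻²³)² / (2 × 1.673 × 10⁻²⁷) = 2.640 × 10⁻¹⁸ J = 16.5 eV.

KE = 16.5 eV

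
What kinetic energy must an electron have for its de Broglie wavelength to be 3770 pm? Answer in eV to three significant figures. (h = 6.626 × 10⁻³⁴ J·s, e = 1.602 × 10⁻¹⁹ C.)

p = h/λ = 6.626 × 10⁻³⁴ / 3.770 × 10⁻⁹ = 1.758 × 10⁻²⁵ kg·m/s.
KE = p²/(2m) = (1.758 × 10⁻²⁵)² / (2 × 9.109 × 10⁻³¹) = 1.696 × 10⁻²⁰ J = 0.106 eV.

KE = 0.106 eV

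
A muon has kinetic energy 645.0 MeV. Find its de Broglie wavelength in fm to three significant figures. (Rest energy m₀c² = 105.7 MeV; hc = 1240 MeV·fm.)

λ = 1.67 fm

Total energy E = KE + m₀c² = 645.0 + 105.7 = 750.7 MeV.
(pc)² = E² − (m₀c²)² = (750.7)² − (105.7)² = 5.524 × 10⁵ MeV², so pc = 743.2 MeV.
λ = hc/(pc) = 1240 MeV·fm / 743.2 MeV = 1.67 fm.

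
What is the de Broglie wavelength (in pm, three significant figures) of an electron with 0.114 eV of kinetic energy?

KE = 0.114 eV = 1.826 × 10⁻²⁰ J.
p = √(2mKE) = √(2 × 9.109 × 10⁻³¹ × 1.826 × 10⁻²⁰) = 1.824 × 10⁻²⁵ kg·m/s.
λ = h/p = 6.626 × 10⁻³⁴ / 1.824 × 10⁻²⁵ = 3.63 × 10⁻⁹ m = 3630 pm.

λ = 3630 pm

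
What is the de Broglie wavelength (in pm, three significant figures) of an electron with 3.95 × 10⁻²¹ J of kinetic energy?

λ = 7810 pm

p = √(2mKE) = √(2 × 9.109 × 10⁻³¹ × 3.950 × 10⁻²¹) = 8.483 × 10⁻²⁶ kg·m/s.
λ = h/p = 6.626 × 10⁻³⁴ / 8.483 × 10⁻²⁶ = 7.81 × 10⁻⁹ m = 7810 pm.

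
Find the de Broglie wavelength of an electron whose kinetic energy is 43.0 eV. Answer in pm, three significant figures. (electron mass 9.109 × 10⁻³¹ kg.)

λ = 187 pm

KE = 43.0 eV = 6.889 × 10⁻¹⁸ J.
p = √(2mKE) = √(2 × 9.109 × 10⁻³¹ × 6.889 × 10⁻¹⁸) = 3.543 × 10⁻²⁴ kg·m/s.
λ = h/p = 6.626 × 10⁻³⁴ / 3.543 × 10⁻²⁴ = 1.87 × 10⁻¹⁰ m = 187 pm.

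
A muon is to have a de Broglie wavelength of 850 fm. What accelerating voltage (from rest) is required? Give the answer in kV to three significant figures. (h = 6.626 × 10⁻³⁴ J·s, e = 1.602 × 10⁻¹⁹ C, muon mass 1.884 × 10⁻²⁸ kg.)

p = h/λ = 6.626 × 10⁻³⁴ / 8.500 × 10⁻¹³ = 7.795 × 10⁻²² kg·m/s.
KE = p²/(2m) = 1.613 × 10⁻¹⁵ J.
V = KE/e = 1.613 × 10⁻¹⁵ / (1.602 × 10⁻¹⁹) = 10.1 kV.

V = 10.1 kV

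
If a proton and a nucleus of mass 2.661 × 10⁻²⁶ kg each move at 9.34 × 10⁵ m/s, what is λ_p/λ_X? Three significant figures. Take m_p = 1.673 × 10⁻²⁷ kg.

λ_p/λ_X = 15.9

At fixed v, p = mv so λ = h/(mv) ∝ 1/m.
λ_p/λ_X = m_X/m_p = 2.661 × 10⁻²⁶/1.673 × 10⁻²⁷ = 15.9.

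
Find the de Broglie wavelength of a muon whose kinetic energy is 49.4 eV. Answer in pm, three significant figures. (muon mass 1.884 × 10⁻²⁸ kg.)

KE = 49.4 eV = 7.914 × 10⁻¹⁸ J.
p = √(2mKE) = √(2 × 1.884 × 10⁻²⁸ × 7.914 × 10⁻¹⁸) = 5.461 × 10⁻²³ kg·m/s.
λ = h/p = 6.626 × 10⁻³⁴ / 5.461 × 10⁻²³ = 1.21 × 10⁻¹¹ m = 12.1 pm.

λ = 12.1 pm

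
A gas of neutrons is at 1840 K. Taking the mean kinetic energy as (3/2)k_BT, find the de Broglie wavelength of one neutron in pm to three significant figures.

KE = (3/2)k_BT = 1.5 × 1.381 × 10⁻²³ × 1840 = 3.812 × 10⁻²⁰ J.
p = √(2mKE) = √(2 × 1.675 × 10⁻²⁷ × 3.812 × 10⁻²⁰) = 1.130 × 10⁻²³ kg·m/s.
λ = h/p = 5.86 × 10⁻¹¹ m = 58.6 pm.

λ = 58.6 pm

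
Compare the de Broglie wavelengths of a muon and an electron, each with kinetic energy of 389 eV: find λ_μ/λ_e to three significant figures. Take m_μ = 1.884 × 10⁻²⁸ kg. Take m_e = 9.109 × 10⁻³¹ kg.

At fixed KE, p = √(2mKE) so λ = h/p ∝ 1/√m.
λ_μ/λ_e = √(m_e/m_μ) = √(9.109 × 10⁻³¹/1.884 × 10⁻²⁸) = √(4.835 × 10⁻³) = 0.0695.

λ_μ/λ_e = 0.0695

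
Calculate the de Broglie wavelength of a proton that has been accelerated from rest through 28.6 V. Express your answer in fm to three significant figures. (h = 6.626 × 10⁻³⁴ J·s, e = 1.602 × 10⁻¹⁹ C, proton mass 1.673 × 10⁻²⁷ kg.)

λ = 5350 fm

KE = eV = 1.602 × 10⁻¹⁹ × 28.60 = 4.582 × 10⁻¹⁸ J.
p = √(2mKE) = √(2 × 1.673 × 10⁻²⁷ × 4.582 × 10⁻¹⁸) = 1.238 × 10⁻²² kg·m/s.
λ = h/p = 6.626 × 10⁻³⁴ / 1.238 × 10⁻²² = 5.35 × 10⁻¹² m = 5350 fm.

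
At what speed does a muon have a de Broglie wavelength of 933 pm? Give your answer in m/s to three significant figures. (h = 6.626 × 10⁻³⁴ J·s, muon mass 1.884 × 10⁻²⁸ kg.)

p = h/λ = 6.626 × 10⁻³⁴ / 9.330 × 10⁻¹⁰ = 7.102 × 10⁻²⁵ kg·m/s.
v = p/m = 7.102 × 10⁻²⁵ / 1.884 × 10⁻²⁸ = 3.77 × 10³ m/s = 3770 m/s.

v = 3770 m/s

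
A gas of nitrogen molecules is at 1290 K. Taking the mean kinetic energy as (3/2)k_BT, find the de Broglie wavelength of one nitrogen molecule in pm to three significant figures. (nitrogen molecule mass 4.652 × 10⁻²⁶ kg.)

KE = (3/2)k_BT = 1.5 × 1.381 × 10⁻²³ × 1290 = 2.672 × 10⁻²⁰ J.
p = √(2mKE) = √(2 × 4.652 × 10⁻²⁶ × 2.672 × 10⁻²⁰) = 4.986 × 10⁻²³ kg·m/s.
λ = h/p = 1.33 × 10⁻¹¹ m = 13.3 pm.

λ = 13.3 pm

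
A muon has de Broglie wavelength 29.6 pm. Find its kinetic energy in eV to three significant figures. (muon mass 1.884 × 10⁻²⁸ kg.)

p = h/λ = 6.626 × 10⁻³⁴ / 2.960 × 10⁻¹¹ = 2.239 × 10⁻²³ kg·m/s.
KE = p²/(2m) = (2.239 × 10⁻²³)² / (2 × 1.884 × 10⁻²⁸) = 1.330 × 10⁻¹⁸ J = 8.30 eV.

KE = 8.30 eV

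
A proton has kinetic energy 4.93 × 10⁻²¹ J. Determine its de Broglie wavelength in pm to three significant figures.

λ = 163 pm

p = √(2mKE) = √(2 × 1.673 × 10⁻²⁷ × 4.930 × 10⁻²¹) = 4.061 × 10⁻²⁴ kg·m/s.
λ = h/p = 6.626 × 10⁻³⁴ / 4.061 × 10⁻²⁴ = 1.63 × 10⁻¹⁰ m = 163 pm.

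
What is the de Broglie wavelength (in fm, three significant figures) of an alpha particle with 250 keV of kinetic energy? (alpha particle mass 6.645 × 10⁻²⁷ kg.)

KE = 250 keV = 4.005 × 10⁻¹⁴ J.
p = √(2mKE) = √(2 × 6.645 × 10⁻²⁷ × 4.005 × 10⁻¹⁴) = 2.307 × 10⁻²⁰ kg·m/s.
λ = h/p = 6.626 × 10⁻³⁴ / 2.307 × 10⁻²⁰ = 2.87 × 10⁻¹⁴ m = 28.7 fm.

λ = 28.7 fm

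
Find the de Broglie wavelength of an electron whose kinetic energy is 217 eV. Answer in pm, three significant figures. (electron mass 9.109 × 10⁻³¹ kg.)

λ = 83.3 pm

KE = 217 eV = 3.476 × 10⁻¹⁷ J.
p = √(2mKE) = √(2 × 9.109 × 10⁻³¹ × 3.476 × 10⁻¹⁷) = 7.958 × 10⁻²⁴ kg·m/s.
λ = h/p = 6.626 × 10⁻³⁴ / 7.958 × 10⁻²⁴ = 8.33 × 10⁻¹¹ m = 83.3 pm.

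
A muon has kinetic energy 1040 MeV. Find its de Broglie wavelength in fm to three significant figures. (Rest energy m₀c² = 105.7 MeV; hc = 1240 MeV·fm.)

λ = 1.09 fm

Total energy E = KE + m₀c² = 1040 + 105.7 = 1145.7 MeV.
(pc)² = E² − (m₀c²)² = (1145.7)² − (105.7)² = 1.301 × 10⁶ MeV², so pc = 1141 MeV.
λ = hc/(pc) = 1240 MeV·fm / 1141 MeV = 1.09 fm.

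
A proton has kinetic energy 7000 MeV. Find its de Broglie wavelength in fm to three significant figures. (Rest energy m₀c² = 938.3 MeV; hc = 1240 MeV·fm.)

Total energy E = KE + m₀c² = 7000 + 938.3 = 7938.3 MeV.
(pc)² = E² − (m₀c²)² = (7938.3)² − (938.3)² = 6.214 × 10⁷ MeV², so pc = 7883 MeV.
λ = hc/(pc) = 1240 MeV·fm / 7883 MeV = 0.157 fm.

λ = 0.157 fm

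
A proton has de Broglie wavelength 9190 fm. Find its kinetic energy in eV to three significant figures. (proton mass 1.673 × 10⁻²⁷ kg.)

KE = 9.70 eV

p = h/λ = 6.626 × 10⁻³⁴ / 9.190 × 10⁻¹² = 7.210 × 10⁻²³ kg·m/s.
KE = p²/(2m) = (7.210 × 10⁻²³)² / (2 × 1.673 × 10⁻²⁷) = 1.554 × 10⁻¹⁸ J = 9.70 eV.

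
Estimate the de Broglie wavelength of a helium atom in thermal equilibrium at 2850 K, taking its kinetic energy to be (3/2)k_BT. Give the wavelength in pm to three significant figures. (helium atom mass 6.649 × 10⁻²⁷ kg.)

λ = 23.6 pm

KE = (3/2)k_BT = 1.5 × 1.381 × 10⁻²³ × 2850 = 5.904 × 10⁻²⁰ J.
p = √(2mKE) = √(2 × 6.649 × 10⁻²⁷ × 5.904 × 10⁻²⁰) = 2.802 × 10⁻²³ kg·m/s.
λ = h/p = 2.36 × 10⁻¹¹ m = 23.6 pm.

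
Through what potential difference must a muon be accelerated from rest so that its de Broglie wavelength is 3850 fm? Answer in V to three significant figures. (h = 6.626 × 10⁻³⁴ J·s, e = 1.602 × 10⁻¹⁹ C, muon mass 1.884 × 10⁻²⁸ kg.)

V = 491 V

p = h/λ = 6.626 × 10⁻³⁴ / 3.850 × 10⁻¹² = 1.721 × 10⁻²² kg·m/s.
KE = p²/(2m) = 7.861 × 10⁻¹⁷ J.
V = KE/e = 7.861 × 10⁻¹⁷ / (1.602 × 10⁻¹⁹) = 491 V.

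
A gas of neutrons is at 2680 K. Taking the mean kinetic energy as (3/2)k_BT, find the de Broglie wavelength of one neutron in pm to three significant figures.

λ = 48.6 pm

KE = (3/2)k_BT = 1.5 × 1.381 × 10⁻²³ × 2680 = 5.552 × 10⁻²⁰ J.
p = √(2mKE) = √(2 × 1.675 × 10⁻²⁷ × 5.552 × 10⁻²⁰) = 1.364 × 10⁻²³ kg·m/s.
λ = h/p = 4.86 × 10⁻¹¹ m = 48.6 pm.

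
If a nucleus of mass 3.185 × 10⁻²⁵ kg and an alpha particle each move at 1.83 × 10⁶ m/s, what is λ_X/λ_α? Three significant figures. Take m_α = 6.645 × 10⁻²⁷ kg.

λ_X/λ_α = 0.0209

At fixed v, p = mv so λ = h/(mv) ∝ 1/m.
λ_X/λ_α = m_α/m_X = 6.645 × 10⁻²⁷/3.185 × 10⁻²⁵ = 0.0209.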